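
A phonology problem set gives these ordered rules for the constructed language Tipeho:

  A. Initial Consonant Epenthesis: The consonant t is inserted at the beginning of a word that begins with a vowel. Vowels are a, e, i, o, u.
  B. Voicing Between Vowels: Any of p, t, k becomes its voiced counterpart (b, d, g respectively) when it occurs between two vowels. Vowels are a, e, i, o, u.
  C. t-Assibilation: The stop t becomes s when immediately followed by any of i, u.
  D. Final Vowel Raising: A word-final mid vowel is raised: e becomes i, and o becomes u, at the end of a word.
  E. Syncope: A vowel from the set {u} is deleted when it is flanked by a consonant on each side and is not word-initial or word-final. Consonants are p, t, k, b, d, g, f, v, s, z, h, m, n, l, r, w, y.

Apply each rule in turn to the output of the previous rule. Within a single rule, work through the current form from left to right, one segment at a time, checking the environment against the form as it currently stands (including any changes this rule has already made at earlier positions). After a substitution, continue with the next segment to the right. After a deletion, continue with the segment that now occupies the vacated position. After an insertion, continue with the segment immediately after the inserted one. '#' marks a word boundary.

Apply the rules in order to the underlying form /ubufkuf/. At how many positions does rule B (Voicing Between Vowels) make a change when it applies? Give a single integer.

A Initial Consonant Epenthesis: [ubufkuf] → [tubufkuf]
B Voicing Between Vowels: no change — [tubufkuf]
C t-Assibilation: [tubufkuf] → [subufkuf]
D Final Vowel Raising: no change — [subufkuf]
E Syncope: [subufkuf] → [sbfkf]
Rule B changed 0 position(s).

0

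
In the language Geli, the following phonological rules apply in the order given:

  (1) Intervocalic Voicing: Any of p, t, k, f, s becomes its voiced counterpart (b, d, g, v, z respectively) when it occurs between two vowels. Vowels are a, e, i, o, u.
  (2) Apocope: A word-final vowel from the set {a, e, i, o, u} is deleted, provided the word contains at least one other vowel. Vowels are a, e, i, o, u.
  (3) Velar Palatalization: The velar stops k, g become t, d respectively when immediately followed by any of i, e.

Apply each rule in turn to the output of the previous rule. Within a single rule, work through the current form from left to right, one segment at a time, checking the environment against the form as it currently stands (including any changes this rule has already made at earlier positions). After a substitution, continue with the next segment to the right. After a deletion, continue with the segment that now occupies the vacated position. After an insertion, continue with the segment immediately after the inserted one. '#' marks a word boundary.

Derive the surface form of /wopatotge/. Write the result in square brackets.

(1) Intervocalic Voicing: [wopatotge] → [wobadotge]
(2) Apocope: [wobadotge] → [wobadotg]
(3) Velar Palatalization: no change — [wobadotg]

[wobadotg]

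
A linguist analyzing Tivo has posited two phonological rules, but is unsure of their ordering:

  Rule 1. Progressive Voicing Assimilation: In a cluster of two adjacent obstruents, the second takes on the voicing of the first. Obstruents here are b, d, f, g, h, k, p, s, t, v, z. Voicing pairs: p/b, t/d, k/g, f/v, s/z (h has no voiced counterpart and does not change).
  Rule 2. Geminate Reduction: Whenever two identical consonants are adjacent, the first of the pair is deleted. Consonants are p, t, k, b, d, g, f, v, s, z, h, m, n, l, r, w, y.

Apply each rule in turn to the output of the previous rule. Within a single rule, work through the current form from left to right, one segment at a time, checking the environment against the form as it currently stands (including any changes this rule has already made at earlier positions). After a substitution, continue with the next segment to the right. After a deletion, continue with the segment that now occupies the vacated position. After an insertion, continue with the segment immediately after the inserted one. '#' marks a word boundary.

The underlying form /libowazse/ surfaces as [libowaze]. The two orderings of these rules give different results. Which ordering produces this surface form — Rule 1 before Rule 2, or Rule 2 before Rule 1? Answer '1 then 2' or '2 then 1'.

Order 1 then 2:
  1 Progressive Voicing Assimilation: [libowazse] → [libowazze]
  2 Geminate Reduction: [libowazze] → [libowaze]
  result: [libowaze]
Order 2 then 1:
  2 Geminate Reduction: no change — [libowazse]
  1 Progressive Voicing Assimilation: [libowazse] → [libowazze]
  result: [libowazze]

1 then 2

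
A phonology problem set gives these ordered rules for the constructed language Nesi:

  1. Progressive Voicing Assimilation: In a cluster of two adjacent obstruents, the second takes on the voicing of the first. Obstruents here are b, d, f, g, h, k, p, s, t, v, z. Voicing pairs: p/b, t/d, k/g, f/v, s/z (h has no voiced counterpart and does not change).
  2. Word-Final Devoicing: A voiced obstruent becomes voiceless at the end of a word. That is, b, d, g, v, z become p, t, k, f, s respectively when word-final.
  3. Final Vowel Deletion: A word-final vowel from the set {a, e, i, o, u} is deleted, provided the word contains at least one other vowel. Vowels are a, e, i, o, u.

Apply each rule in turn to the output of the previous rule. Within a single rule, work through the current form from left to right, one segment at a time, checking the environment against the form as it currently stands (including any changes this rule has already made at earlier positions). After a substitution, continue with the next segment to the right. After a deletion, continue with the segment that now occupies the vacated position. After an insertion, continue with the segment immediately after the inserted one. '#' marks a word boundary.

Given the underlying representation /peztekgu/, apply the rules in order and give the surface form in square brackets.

[pezdekk]

1 Progressive Voicing Assimilation: [peztekgu] → [pezdekku]
2 Word-Final Devoicing: no change — [pezdekku]
3 Final Vowel Deletion: [pezdekku] → [pezdekk]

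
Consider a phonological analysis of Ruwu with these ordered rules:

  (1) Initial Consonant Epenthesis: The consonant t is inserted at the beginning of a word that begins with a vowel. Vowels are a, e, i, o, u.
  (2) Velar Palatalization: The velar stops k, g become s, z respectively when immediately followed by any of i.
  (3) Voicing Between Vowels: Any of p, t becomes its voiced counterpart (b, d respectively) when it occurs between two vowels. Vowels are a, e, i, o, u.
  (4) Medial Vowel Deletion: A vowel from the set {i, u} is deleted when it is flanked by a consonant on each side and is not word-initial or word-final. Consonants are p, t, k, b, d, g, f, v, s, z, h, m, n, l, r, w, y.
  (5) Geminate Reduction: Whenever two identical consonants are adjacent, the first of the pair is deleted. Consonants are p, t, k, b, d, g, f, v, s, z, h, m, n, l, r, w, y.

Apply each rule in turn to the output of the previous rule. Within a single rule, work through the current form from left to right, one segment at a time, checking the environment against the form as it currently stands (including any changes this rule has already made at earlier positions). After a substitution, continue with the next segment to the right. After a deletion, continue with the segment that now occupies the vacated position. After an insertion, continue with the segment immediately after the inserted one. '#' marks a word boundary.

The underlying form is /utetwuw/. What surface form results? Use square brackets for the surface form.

(1) Initial Consonant Epenthesis: [utetwuw] → [tutetwuw]
(2) Velar Palatalization: no change — [tutetwuw]
(3) Voicing Between Vowels: [tutetwuw] → [tudetwuw]
(4) Medial Vowel Deletion: [tudetwuw] → [tdetww]
(5) Geminate Reduction: [tdetww] → [tdetw]

[tdetw]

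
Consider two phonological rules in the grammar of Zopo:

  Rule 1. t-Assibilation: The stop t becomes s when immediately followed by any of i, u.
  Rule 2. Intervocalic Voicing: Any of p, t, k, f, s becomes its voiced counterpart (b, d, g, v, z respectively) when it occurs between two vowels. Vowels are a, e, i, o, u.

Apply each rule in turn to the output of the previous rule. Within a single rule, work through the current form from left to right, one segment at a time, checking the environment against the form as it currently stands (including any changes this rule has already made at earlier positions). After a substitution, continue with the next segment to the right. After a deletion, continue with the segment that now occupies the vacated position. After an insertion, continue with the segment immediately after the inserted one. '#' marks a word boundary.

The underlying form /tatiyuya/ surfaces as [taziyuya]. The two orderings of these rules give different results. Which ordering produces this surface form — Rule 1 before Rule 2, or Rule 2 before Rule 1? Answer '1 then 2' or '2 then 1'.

1 then 2

Order 1 then 2:
  1 t-Assibilation: [tatiyuya] → [tasiyuya]
  2 Intervocalic Voicing: [tasiyuya] → [taziyuya]
  result: [taziyuya]
Order 2 then 1:
  2 Intervocalic Voicing: [tatiyuya] → [tadiyuya]
  1 t-Assibilation: no change — [tadiyuya]
  result: [tadiyuya]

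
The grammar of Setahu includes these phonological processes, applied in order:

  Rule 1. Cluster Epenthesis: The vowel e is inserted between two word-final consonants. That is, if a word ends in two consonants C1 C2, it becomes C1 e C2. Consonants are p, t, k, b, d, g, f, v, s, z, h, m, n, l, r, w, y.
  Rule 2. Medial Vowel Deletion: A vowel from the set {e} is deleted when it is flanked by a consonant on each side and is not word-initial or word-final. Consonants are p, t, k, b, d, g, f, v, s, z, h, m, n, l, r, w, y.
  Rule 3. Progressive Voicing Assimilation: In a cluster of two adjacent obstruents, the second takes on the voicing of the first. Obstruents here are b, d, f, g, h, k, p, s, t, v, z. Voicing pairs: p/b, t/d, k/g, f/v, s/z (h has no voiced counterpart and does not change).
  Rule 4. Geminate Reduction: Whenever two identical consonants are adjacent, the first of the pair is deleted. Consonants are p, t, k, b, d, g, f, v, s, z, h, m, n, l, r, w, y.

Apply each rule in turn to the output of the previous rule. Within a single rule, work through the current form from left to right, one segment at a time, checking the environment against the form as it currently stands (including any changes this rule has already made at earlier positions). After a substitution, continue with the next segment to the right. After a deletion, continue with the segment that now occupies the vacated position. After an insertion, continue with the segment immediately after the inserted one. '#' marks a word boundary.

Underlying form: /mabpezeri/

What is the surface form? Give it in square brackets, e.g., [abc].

[mabzri]

Rule 1 Cluster Epenthesis: no change — [mabpezeri]
Rule 2 Medial Vowel Deletion: [mabpezeri] → [mabpzri]
Rule 3 Progressive Voicing Assimilation: [mabpzri] → [mabbzri]
Rule 4 Geminate Reduction: [mabbzri] → [mabzri]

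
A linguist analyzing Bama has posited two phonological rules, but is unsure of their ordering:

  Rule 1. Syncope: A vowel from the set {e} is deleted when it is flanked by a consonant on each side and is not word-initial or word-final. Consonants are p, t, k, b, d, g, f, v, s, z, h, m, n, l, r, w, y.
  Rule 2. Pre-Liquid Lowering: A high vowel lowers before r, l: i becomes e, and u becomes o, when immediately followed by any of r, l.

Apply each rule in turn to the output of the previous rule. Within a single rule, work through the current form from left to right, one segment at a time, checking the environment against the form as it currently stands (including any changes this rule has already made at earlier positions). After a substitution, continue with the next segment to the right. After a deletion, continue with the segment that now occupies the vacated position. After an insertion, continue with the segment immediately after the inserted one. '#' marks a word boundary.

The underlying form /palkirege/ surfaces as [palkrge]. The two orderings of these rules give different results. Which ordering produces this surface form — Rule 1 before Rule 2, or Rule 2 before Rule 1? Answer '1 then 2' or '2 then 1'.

Order 1 then 2:
  1 Syncope: [palkirege] → [palkirge]
  2 Pre-Liquid Lowering: [palkirge] → [palkerge]
  result: [palkerge]
Order 2 then 1:
  2 Pre-Liquid Lowering: [palkirege] → [palkerege]
  1 Syncope: [palkerege] → [palkrge]
  result: [palkrge]

2 then 1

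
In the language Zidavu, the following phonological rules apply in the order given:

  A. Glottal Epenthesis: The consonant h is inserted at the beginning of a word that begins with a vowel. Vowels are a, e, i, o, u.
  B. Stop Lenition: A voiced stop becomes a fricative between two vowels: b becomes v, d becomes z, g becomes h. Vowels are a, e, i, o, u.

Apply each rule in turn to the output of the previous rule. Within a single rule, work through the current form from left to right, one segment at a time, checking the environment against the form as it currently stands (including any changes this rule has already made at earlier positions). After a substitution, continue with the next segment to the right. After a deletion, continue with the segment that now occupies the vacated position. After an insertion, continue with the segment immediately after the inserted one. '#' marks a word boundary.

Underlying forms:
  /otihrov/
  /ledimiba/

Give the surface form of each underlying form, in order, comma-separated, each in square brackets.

/otihrov/:
  A Glottal Epenthesis: [otihrov] → [hotihrov]
  B Stop Lenition: no change — [hotihrov]
/ledimiba/:
  A Glottal Epenthesis: no change — [ledimiba]
  B Stop Lenition: [ledimiba] → [lezimiva]

[hotihrov], [lezimiva]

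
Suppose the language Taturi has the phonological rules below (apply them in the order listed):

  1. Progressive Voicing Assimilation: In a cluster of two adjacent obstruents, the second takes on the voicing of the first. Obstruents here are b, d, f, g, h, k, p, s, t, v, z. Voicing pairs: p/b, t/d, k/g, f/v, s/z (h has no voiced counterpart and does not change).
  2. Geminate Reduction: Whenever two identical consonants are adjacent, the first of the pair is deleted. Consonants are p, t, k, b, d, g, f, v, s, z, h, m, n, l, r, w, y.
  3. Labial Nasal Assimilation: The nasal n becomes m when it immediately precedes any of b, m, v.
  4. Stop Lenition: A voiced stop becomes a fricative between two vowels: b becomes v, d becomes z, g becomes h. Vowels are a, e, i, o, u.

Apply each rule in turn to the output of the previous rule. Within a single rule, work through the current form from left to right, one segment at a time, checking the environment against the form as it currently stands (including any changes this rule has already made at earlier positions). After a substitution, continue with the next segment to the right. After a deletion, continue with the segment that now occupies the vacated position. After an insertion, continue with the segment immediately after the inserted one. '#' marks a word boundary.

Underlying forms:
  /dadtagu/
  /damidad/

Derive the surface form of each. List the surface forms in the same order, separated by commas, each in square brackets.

[dazahu], [damizad]

/dadtagu/:
  1 Progressive Voicing Assimilation: [dadtagu] → [daddagu]
  2 Geminate Reduction: [daddagu] → [dadagu]
  3 Labial Nasal Assimilation: no change — [dadagu]
  4 Stop Lenition: [dadagu] → [dazahu]
/damidad/:
  1 Progressive Voicing Assimilation: no change — [damidad]
  2 Geminate Reduction: no change — [damidad]
  3 Labial Nasal Assimilation: no change — [damidad]
  4 Stop Lenition: [damidad] → [damizad]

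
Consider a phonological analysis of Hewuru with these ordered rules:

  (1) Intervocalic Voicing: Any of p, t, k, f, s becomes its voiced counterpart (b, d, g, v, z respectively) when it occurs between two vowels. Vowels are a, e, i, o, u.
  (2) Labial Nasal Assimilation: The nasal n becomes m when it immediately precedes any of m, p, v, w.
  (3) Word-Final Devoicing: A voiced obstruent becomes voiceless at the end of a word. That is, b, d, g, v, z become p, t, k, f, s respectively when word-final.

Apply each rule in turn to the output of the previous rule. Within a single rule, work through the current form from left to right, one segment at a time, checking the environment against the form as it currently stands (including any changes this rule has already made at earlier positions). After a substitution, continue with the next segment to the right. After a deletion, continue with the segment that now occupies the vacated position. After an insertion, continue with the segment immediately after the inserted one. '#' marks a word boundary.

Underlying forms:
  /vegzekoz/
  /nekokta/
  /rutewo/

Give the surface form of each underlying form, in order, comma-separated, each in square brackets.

/vegzekoz/:
  (1) Intervocalic Voicing: [vegzekoz] → [vegzegoz]
  (2) Labial Nasal Assimilation: no change — [vegzegoz]
  (3) Word-Final Devoicing: [vegzegoz] → [vegzegos]
/nekokta/:
  (1) Intervocalic Voicing: [nekokta] → [negokta]
  (2) Labial Nasal Assimilation: no change — [negokta]
  (3) Word-Final Devoicing: no change — [negokta]
/rutewo/:
  (1) Intervocalic Voicing: [rutewo] → [rudewo]
  (2) Labial Nasal Assimilation: no change — [rudewo]
  (3) Word-Final Devoicing: no change — [rudewo]

[vegzegos], [negokta], [rudewo]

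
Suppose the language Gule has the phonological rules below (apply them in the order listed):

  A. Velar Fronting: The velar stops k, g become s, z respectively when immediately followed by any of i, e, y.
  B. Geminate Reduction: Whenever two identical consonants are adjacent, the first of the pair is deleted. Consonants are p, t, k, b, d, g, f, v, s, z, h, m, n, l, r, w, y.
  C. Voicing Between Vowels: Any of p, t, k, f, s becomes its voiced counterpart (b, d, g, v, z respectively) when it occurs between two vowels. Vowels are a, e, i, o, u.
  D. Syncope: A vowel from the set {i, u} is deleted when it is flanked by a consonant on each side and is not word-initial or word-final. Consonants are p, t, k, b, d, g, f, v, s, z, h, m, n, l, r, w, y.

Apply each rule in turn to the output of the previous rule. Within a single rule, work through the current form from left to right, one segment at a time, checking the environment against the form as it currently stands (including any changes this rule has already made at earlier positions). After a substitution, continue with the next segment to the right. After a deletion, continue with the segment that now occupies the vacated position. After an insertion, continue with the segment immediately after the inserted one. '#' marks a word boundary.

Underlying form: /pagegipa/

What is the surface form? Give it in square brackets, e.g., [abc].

[pazezba]

A Velar Fronting: [pagegipa] → [pazezipa]
B Geminate Reduction: no change — [pazezipa]
C Voicing Between Vowels: [pazezipa] → [pazeziba]
D Syncope: [pazeziba] → [pazezba]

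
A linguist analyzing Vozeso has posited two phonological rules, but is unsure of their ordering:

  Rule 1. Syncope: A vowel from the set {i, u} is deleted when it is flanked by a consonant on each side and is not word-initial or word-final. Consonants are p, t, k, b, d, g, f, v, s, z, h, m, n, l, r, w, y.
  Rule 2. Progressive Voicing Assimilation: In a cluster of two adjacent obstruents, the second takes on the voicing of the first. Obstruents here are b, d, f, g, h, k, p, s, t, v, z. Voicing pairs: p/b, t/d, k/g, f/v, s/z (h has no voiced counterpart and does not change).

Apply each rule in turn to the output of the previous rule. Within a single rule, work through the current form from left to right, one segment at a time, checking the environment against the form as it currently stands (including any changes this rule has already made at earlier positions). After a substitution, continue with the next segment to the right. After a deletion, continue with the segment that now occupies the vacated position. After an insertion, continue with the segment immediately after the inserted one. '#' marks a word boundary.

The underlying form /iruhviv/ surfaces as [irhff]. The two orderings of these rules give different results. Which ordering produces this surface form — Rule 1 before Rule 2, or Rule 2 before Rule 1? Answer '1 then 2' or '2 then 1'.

1 then 2

Order 1 then 2:
  1 Syncope: [iruhviv] → [irhvv]
  2 Progressive Voicing Assimilation: [irhvv] → [irhff]
  result: [irhff]
Order 2 then 1:
  2 Progressive Voicing Assimilation: [iruhviv] → [iruhfiv]
  1 Syncope: [iruhfiv] → [irhfv]
  result: [irhfv]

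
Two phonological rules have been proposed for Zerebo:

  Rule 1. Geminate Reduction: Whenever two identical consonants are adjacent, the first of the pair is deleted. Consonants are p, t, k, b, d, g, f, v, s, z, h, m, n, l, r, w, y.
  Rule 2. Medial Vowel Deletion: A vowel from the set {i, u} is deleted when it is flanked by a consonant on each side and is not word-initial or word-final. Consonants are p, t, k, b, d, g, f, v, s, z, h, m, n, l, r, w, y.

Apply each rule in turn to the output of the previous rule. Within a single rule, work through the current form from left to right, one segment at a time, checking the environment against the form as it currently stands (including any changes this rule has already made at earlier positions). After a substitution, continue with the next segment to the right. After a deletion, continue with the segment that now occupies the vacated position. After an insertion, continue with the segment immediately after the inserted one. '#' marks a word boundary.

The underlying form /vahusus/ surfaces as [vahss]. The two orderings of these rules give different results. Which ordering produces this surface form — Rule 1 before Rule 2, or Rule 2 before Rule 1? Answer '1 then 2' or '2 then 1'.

Order 1 then 2:
  1 Geminate Reduction: no change — [vahusus]
  2 Medial Vowel Deletion: [vahusus] → [vahss]
  result: [vahss]
Order 2 then 1:
  2 Medial Vowel Deletion: [vahusus] → [vahss]
  1 Geminate Reduction: [vahss] → [vahs]
  result: [vahs]

1 then 2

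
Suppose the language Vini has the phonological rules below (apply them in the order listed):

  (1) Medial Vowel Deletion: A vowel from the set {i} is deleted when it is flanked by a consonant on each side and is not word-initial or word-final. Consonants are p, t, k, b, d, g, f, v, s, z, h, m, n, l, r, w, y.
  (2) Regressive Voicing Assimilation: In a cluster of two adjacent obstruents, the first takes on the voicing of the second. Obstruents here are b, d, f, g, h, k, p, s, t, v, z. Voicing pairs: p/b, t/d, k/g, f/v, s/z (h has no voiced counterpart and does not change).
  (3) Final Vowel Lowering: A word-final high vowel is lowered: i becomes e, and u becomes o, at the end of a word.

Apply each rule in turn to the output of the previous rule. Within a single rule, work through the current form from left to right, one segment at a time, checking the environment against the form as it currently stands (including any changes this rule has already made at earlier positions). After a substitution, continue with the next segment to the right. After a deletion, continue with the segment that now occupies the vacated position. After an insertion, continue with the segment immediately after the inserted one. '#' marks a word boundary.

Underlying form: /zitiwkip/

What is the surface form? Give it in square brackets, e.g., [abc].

[stwkp]

(1) Medial Vowel Deletion: [zitiwkip] → [ztwkp]
(2) Regressive Voicing Assimilation: [ztwkp] → [stwkp]
(3) Final Vowel Lowering: no change — [stwkp]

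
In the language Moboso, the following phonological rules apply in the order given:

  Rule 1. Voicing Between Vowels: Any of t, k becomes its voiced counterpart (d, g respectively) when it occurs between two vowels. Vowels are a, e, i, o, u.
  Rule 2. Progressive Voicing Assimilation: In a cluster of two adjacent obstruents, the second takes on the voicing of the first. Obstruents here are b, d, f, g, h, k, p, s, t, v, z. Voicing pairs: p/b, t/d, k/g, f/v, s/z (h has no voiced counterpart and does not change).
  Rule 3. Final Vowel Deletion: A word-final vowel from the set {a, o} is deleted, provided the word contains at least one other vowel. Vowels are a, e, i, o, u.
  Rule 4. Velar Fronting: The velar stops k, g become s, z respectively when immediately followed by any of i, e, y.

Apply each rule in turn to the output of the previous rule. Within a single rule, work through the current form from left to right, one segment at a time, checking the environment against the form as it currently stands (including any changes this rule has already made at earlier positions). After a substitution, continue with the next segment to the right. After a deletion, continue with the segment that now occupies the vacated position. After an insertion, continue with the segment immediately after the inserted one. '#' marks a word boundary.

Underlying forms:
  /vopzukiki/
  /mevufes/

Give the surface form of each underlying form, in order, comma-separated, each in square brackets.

[vopsuzizi], [mevufes]

/vopzukiki/:
  Rule 1 Voicing Between Vowels: [vopzukiki] → [vopzugigi]
  Rule 2 Progressive Voicing Assimilation: [vopzugigi] → [vopsugigi]
  Rule 3 Final Vowel Deletion: no change — [vopsugigi]
  Rule 4 Velar Fronting: [vopsugigi] → [vopsuzizi]
/mevufes/:
  Rule 1 Voicing Between Vowels: no change — [mevufes]
  Rule 2 Progressive Voicing Assimilation: no change — [mevufes]
  Rule 3 Final Vowel Deletion: no change — [mevufes]
  Rule 4 Velar Fronting: no change — [mevufes]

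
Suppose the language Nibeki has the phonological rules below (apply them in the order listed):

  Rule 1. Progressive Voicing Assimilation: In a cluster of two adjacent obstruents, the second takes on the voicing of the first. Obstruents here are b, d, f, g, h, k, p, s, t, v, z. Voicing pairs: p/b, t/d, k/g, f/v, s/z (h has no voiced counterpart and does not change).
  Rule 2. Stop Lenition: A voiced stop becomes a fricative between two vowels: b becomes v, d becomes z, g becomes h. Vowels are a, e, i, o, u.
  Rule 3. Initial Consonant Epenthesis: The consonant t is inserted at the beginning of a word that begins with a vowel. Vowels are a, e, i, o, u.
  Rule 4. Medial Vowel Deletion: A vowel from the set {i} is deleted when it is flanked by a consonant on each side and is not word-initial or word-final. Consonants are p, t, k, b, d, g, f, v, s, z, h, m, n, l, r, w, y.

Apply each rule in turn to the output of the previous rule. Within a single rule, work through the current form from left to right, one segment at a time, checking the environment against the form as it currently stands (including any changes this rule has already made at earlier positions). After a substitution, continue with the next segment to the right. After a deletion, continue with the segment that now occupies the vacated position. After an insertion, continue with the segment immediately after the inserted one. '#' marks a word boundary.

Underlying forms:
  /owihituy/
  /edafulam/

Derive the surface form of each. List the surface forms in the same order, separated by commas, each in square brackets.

[towhtuy], [tezafulam]

/owihituy/:
  Rule 1 Progressive Voicing Assimilation: no change — [owihituy]
  Rule 2 Stop Lenition: no change — [owihituy]
  Rule 3 Initial Consonant Epenthesis: [owihituy] → [towihituy]
  Rule 4 Medial Vowel Deletion: [towihituy] → [towhtuy]
/edafulam/:
  Rule 1 Progressive Voicing Assimilation: no change — [edafulam]
  Rule 2 Stop Lenition: [edafulam] → [ezafulam]
  Rule 3 Initial Consonant Epenthesis: [ezafulam] → [tezafulam]
  Rule 4 Medial Vowel Deletion: no change — [tezafulam]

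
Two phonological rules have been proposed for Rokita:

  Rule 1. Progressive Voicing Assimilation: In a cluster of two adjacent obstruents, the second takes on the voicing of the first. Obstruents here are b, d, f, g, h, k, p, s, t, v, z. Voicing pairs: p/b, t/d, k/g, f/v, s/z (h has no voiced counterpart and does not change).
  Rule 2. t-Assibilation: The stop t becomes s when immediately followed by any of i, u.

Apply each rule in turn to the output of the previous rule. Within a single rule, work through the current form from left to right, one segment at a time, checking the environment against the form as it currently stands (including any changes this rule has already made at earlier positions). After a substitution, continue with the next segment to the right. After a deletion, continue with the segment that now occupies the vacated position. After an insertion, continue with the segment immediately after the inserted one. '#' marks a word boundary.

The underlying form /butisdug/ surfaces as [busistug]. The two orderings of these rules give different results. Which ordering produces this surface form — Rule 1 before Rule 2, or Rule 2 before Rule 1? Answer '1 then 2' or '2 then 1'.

Order 1 then 2:
  1 Progressive Voicing Assimilation: [butisdug] → [butistug]
  2 t-Assibilation: [butistug] → [busissug]
  result: [busissug]
Order 2 then 1:
  2 t-Assibilation: [butisdug] → [busisdug]
  1 Progressive Voicing Assimilation: [busisdug] → [busistug]
  result: [busistug]

2 then 1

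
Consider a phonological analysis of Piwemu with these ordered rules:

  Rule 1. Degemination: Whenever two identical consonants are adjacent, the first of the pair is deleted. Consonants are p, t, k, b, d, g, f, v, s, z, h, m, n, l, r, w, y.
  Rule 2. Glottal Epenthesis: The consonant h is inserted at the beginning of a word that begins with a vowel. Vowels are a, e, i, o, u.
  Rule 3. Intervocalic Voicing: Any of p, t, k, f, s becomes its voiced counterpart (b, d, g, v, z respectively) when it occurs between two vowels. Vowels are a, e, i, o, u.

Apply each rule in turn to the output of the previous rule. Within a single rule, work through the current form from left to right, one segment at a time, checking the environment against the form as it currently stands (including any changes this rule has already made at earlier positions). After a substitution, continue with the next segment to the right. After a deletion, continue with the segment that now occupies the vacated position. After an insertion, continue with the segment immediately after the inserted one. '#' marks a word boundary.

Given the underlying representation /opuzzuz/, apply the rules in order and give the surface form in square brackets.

[hobuzuz]

Rule 1 Degemination: [opuzzuz] → [opuzuz]
Rule 2 Glottal Epenthesis: [opuzuz] → [hopuzuz]
Rule 3 Intervocalic Voicing: [hopuzuz] → [hobuzuz]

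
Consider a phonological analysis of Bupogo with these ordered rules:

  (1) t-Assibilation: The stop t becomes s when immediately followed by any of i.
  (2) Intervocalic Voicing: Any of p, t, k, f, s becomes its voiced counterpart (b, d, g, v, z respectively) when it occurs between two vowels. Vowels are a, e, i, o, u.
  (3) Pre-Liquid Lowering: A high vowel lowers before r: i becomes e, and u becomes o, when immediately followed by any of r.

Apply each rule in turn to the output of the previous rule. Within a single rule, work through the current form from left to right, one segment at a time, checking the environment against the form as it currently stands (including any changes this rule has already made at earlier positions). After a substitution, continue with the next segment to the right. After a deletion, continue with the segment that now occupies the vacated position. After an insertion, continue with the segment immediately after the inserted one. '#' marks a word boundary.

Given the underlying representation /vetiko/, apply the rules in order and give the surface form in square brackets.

(1) t-Assibilation: [vetiko] → [vesiko]
(2) Intervocalic Voicing: [vesiko] → [vezigo]
(3) Pre-Liquid Lowering: no change — [vezigo]

[vezigo]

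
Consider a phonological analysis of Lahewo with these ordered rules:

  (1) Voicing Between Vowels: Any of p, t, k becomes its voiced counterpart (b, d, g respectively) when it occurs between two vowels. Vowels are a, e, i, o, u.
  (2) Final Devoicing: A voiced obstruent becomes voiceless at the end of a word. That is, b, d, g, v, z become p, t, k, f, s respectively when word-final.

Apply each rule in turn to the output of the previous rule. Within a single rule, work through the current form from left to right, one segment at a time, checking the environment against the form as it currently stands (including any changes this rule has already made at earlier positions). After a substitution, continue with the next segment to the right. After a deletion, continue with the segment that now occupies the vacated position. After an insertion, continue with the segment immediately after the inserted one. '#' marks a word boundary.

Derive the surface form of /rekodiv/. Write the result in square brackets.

[regodif]

(1) Voicing Between Vowels: [rekodiv] → [regodiv]
(2) Final Devoicing: [regodiv] → [regodif]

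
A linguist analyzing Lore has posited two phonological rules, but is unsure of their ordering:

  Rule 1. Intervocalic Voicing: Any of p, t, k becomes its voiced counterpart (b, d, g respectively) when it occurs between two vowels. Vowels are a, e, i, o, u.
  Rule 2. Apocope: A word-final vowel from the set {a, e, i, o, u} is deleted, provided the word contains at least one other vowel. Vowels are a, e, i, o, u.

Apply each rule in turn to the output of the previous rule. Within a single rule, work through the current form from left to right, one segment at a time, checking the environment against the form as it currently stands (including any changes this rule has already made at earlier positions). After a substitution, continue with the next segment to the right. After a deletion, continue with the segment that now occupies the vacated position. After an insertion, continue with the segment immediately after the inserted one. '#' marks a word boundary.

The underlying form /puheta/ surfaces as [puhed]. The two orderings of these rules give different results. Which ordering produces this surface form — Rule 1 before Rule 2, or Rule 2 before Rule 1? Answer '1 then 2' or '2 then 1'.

1 then 2

Order 1 then 2:
  1 Intervocalic Voicing: [puheta] → [puheda]
  2 Apocope: [puheda] → [puhed]
  result: [puhed]
Order 2 then 1:
  2 Apocope: [puheta] → [puhet]
  1 Intervocalic Voicing: no change — [puhet]
  result: [puhet]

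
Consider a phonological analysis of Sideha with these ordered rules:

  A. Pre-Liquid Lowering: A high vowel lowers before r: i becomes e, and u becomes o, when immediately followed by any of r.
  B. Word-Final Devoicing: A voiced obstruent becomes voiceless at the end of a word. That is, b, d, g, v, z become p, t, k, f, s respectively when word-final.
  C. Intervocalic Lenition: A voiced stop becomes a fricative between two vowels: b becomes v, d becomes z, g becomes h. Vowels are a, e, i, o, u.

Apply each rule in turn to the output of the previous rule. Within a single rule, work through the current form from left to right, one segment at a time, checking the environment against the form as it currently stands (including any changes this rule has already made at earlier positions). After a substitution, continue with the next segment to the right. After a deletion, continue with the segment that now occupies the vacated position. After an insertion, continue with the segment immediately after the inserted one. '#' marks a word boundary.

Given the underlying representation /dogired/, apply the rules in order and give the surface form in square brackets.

[doheret]

A Pre-Liquid Lowering: [dogired] → [dogered]
B Word-Final Devoicing: [dogered] → [dogeret]
C Intervocalic Lenition: [dogeret] → [doheret]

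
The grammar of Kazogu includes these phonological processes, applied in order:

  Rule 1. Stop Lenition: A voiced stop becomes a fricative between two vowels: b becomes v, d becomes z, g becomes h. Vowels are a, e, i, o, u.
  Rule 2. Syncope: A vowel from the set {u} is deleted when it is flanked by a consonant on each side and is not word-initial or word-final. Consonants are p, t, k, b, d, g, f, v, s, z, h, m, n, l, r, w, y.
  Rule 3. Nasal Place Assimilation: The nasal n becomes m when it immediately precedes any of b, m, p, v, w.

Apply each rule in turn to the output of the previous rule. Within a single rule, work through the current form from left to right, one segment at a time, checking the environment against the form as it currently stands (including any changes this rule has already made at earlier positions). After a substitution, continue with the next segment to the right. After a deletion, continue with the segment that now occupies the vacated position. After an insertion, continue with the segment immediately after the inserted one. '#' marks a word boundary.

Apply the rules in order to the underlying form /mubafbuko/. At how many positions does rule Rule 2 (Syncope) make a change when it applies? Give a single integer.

2

Rule 1 Stop Lenition: [mubafbuko] → [muvafbuko]
Rule 2 Syncope: [muvafbuko] → [mvafbko]
Rule 3 Nasal Place Assimilation: no change — [mvafbko]
Rule Rule 2 changed 2 position(s).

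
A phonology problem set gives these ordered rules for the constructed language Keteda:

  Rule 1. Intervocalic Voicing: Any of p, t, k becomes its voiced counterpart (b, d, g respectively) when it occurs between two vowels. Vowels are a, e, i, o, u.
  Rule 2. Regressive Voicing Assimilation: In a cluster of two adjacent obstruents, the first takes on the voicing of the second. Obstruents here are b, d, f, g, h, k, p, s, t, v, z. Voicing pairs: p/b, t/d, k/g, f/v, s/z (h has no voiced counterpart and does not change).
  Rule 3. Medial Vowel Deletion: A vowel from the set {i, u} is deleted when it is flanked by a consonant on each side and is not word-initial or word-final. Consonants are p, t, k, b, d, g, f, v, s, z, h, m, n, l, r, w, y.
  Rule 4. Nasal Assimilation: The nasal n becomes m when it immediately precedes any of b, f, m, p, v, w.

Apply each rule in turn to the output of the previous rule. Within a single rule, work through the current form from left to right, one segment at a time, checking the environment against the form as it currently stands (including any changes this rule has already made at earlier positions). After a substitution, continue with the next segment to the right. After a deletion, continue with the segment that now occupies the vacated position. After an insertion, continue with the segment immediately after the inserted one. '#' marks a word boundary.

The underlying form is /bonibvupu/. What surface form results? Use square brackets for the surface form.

[bombvbu]

Rule 1 Intervocalic Voicing: [bonibvupu] → [bonibvubu]
Rule 2 Regressive Voicing Assimilation: no change — [bonibvubu]
Rule 3 Medial Vowel Deletion: [bonibvubu] → [bonbvbu]
Rule 4 Nasal Assimilation: [bonbvbu] → [bombvbu]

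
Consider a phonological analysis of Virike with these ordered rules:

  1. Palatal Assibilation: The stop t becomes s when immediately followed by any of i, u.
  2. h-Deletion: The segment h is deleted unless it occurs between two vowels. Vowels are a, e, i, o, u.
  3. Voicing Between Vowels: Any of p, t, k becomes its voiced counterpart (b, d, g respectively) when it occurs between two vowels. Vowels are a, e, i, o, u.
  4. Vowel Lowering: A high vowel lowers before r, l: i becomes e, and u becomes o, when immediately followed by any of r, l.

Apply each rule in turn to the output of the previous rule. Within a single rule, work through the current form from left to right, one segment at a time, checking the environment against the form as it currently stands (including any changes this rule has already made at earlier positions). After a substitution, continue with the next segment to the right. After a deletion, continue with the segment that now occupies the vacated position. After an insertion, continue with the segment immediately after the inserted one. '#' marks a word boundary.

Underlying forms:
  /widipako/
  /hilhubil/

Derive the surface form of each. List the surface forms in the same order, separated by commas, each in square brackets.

/widipako/:
  1 Palatal Assibilation: no change — [widipako]
  2 h-Deletion: no change — [widipako]
  3 Voicing Between Vowels: [widipako] → [widibago]
  4 Vowel Lowering: no change — [widibago]
/hilhubil/:
  1 Palatal Assibilation: no change — [hilhubil]
  2 h-Deletion: [hilhubil] → [ilubil]
  3 Voicing Between Vowels: no change — [ilubil]
  4 Vowel Lowering: [ilubil] → [elubel]

[widibago], [elubel]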